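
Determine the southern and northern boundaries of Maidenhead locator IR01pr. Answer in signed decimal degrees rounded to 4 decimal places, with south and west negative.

81.7083, 81.7500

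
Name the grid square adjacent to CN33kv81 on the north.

CN33kv82

Latitude extended square 1; +1 → 2.
The longitude characters are unchanged.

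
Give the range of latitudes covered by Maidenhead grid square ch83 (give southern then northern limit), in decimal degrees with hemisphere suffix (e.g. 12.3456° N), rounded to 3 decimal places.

17.000° S, 16.000° S

Field C=2, H=7: +2·20° lon, +7·10° lat → SW at lon -140°, lat -20°.
Square 8, 3: +8·2° lon, +3·1° lat → SW at lon -124°, lat -17°.
Cell spans 2° lon × 1° lat.
south 17.000° S, north 16.000° S.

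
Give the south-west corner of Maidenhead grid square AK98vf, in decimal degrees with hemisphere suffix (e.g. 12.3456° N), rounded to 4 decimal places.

18.2083° N, 160.2500° W

Field A=0, K=10: +0·20° lon, +10·10° lat → SW at lon -180°, lat 10°.
Square 9, 8: +9·2° lon, +8·1° lat → SW at lon -162°, lat 18°.
Subsquare v=21, f=5: +21·0.0833333° lon, +5·0.0416667° lat → SW at lon -160.25°, lat 18.2083°.
latitude 18.2083° N, longitude 160.2500° W.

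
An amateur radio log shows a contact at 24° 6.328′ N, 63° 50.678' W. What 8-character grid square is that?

Offset from 180°W / 90°S: lon 116.15537°, lat 114.10547°.
Field: 116.15537/20 → 5 → F, 114.10547/10 → 11 → L; chars FL.
Square: 16.15537/2 → 8, 4.10547/1 → 4; chars 84.
Subsquare: 0.15537/0.0833333 → 1 → b, 0.10547/0.0416667 → 2 → c; chars bc.
Extended square: 0.07203/0.00833333 → 8, 0.02213/0.00416667 → 5; chars 85.

FL84bc85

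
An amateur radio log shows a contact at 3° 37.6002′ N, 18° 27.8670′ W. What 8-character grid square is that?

IJ03sp40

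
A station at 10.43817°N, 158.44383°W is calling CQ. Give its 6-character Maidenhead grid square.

Shift to the Maidenhead origin (180°W, 90°S): lon 21.5562, lat 100.4382.
Field (20°×10°, letters A–R): lon ⌊21.5562/20⌋ = 1 → B; lat ⌊100.4382/10⌋ = 10 → K.
Square (2°×1°, digits 0–9): lon ⌊1.5562/2⌋ = 0; lat ⌊0.4382/1⌋ = 0.
Subsquare (5′×2.5′, letters a–x): lon ⌊1.5562/0.0833333⌋ = 18 → s; lat ⌊0.4382/0.0416667⌋ = 10 → k.

BK00sk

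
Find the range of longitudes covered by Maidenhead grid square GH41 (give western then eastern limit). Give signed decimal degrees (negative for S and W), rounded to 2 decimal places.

Field G=6, H=7: +6·20° lon, +7·10° lat → SW at lon -60°, lat -20°.
Square 4, 1: +4·2° lon, +1·1° lat → SW at lon -52°, lat -19°.
Cell spans 2° lon × 1° lat.
west -52.00, east -50.00.

-52.00, -50.00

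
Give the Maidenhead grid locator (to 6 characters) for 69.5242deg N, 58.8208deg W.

GP09om

Shift to the Maidenhead origin (180°W, 90°S): lon 121.1792, lat 159.5242.
Field (20°×10°, letters A–R): 121.1792/20 → 6 → G, 159.5242/10 → 15 → P; chars GP.
Square (2°×1°, digits 0–9): 1.1792/2 → 0, 9.5242/1 → 9; chars 09.
Subsquare (5′×2.5′, letters a–x): 1.1792/0.0833333 → 14 → o, 0.5242/0.0416667 → 12 → m; chars om.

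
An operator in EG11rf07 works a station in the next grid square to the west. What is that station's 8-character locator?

Longitude extended square 0; −1 → -1, wraps to 9, carry into subsquare.
Longitude subsquare r = 17; −1 → 16 = q.
The latitude characters are unchanged.

EG11qf97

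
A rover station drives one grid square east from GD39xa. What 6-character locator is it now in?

GD49aa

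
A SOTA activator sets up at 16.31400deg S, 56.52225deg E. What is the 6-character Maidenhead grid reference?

LH83gq

Offset from 180°W / 90°S: lon 236.5222°, lat 73.6860°.
Field: 236.5222/20 → 11 → L, 73.6860/10 → 7 → H; chars LH.
Square: 16.5222/2 → 8, 3.6860/1 → 3; chars 83.
Subsquare: 0.5222/0.0833333 → 6 → g, 0.6860/0.0416667 → 16 → q; chars gq.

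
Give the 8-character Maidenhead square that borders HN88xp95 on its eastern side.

Longitude extended square 9; +1 → 10, wraps to 0, carry into subsquare.
Longitude subsquare x = 23; +1 → 24, wraps to 0 = a, carry into square.
Longitude square 8; +1 → 9.
The latitude characters are unchanged.

HN98ap05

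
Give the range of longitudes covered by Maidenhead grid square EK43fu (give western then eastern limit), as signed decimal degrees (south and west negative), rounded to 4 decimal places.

-91.5833, -91.5000

Field E=4, K=10: +4·20° lon, +10·10° lat → SW at lon -100°, lat 10°.
Square 4, 3: +4·2° lon, +3·1° lat → SW at lon -92°, lat 13°.
Subsquare f=5, u=20: +5·0.0833333° lon, +20·0.0416667° lat → SW at lon -91.5833°, lat 13.8333°.
Cell spans 0.0833333° lon × 0.0416667° lat.
west -91.5833, east -91.5000.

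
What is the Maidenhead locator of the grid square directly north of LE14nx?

LE15na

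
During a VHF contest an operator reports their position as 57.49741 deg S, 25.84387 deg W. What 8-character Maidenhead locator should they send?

Offset from 180°W / 90°S: lon 154.15613°, lat 32.50259°.
Field: lon ⌊154.15613/20⌋ = 7 → H; lat ⌊32.50259/10⌋ = 3 → D.
Square: lon ⌊14.15613/2⌋ = 7; lat ⌊2.50259/1⌋ = 2.
Subsquare: lon ⌊0.15613/0.0833333⌋ = 1 → b; lat ⌊0.50259/0.0416667⌋ = 12 → m.
Extended square: lon ⌊0.07280/0.00833333⌋ = 8; lat ⌊0.00259/0.00416667⌋ = 0.

HD72bm80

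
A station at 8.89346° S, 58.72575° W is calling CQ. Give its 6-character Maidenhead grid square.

GI01pc

Offset from 180°W / 90°S: lon 121.2742°, lat 81.1065°.
Field (20°×10°, letters A–R): lon ⌊121.2742/20⌋ = 6 → G; lat ⌊81.1065/10⌋ = 8 → I.
Square (2°×1°, digits 0–9): lon ⌊1.2742/2⌋ = 0; lat ⌊1.1065/1⌋ = 1.
Subsquare (5′×2.5′, letters a–x): lon ⌊1.2742/0.0833333⌋ = 15 → p; lat ⌊0.1065/0.0416667⌋ = 2 → c.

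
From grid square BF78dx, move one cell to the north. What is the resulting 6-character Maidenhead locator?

Latitude subsquare x = 23; +1 → 24, wraps to 0 = a, carry into square.
Latitude square 8; +1 → 9.
The longitude characters are unchanged.

BF79da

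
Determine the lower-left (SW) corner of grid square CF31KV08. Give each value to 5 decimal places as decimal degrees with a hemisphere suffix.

38.09167° S, 133.16667° W

Field C=2, F=5: +2·20° lon, +5·10° lat → SW at lon -140°, lat -40°.
Square 3, 1: +3·2° lon, +1·1° lat → SW at lon -134°, lat -39°.
Subsquare k=10, v=21: +10·0.0833333° lon, +21·0.0416667° lat → SW at lon -133.167°, lat -38.125°.
Extended square 0, 8: +0·0.00833333° lon, +8·0.00416667° lat → SW at lon -133.167°, lat -38.0917°.
latitude 38.09167° S, longitude 133.16667° W.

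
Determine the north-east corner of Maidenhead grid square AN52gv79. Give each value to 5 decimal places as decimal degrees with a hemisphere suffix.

Field A=0, N=13: +0·20° lon, +13·10° lat → SW at lon -180°, lat 40°.
Square 5, 2: +5·2° lon, +2·1° lat → SW at lon -170°, lat 42°.
Subsquare g=6, v=21: +6·0.0833333° lon, +21·0.0416667° lat → SW at lon -169.5°, lat 42.875°.
Extended square 7, 9: +7·0.00833333° lon, +9·0.00416667° lat → SW at lon -169.442°, lat 42.9125°.
Cell spans 0.00833333° lon × 0.00416667° lat. NE corner is SW corner plus one full cell.
latitude 42.91667° N, longitude 169.43333° W.

42.91667° N, 169.43333° W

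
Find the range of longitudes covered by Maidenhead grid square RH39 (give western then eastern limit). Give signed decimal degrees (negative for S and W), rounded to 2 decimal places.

Field R=17, H=7: +17·20° lon, +7·10° lat → SW at lon 160°, lat -20°.
Square 3, 9: +3·2° lon, +9·1° lat → SW at lon 166°, lat -11°.
Cell spans 2° lon × 1° lat.
west 166.00, east 168.00.

166.00, 168.00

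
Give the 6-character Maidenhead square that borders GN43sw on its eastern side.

Longitude subsquare s = 18; +1 → 19 = t.
The latitude characters are unchanged.

GN43tw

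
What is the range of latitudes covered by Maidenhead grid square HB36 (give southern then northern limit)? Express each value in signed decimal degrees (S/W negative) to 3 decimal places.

-74.000, -73.000

Field H=7, B=1: +7·20° lon, +1·10° lat → SW at lon -40°, lat -80°.
Square 3, 6: +3·2° lon, +6·1° lat → SW at lon -34°, lat -74°.
Cell spans 2° lon × 1° lat.
south -74.000, north -73.000.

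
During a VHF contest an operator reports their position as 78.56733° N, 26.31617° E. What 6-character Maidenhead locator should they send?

Add 180° to longitude and 90° to latitude: 206.3162, 168.5673.
Field: lon ⌊206.3162/20⌋ = 10 → K; lat ⌊168.5673/10⌋ = 16 → Q.
Square: lon ⌊6.3162/2⌋ = 3; lat ⌊8.5673/1⌋ = 8.
Subsquare: lon ⌊0.3162/0.0833333⌋ = 3 → d; lat ⌊0.5673/0.0416667⌋ = 13 → n.

KQ38dn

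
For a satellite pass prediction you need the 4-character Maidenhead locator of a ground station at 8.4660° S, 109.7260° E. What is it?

Offset from 180°W / 90°S: lon 289.73°, lat 81.53°.
Field (20°×10°, letters A–R): lon ⌊289.73/20⌋ = 14 → O; lat ⌊81.53/10⌋ = 8 → I.
Square (2°×1°, digits 0–9): lon ⌊9.73/2⌋ = 4; lat ⌊1.53/1⌋ = 1.

OI41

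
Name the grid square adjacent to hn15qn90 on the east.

HN15rn00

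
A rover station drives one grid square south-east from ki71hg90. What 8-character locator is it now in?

KI71if09

Longitude extended square 9; +1 → 10, wraps to 0, carry into subsquare.
Longitude subsquare h = 7; +1 → 8 = i.
Latitude extended square 0; −1 → -1, wraps to 9, carry into subsquare.
Latitude subsquare g = 6; −1 → 5 = f.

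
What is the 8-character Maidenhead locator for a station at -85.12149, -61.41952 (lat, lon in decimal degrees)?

FA94gv90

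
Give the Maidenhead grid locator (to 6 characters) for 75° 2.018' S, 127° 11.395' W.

CB64jx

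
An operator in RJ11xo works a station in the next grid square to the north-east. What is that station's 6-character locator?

Longitude subsquare x = 23; +1 → 24, wraps to 0 = a, carry into square.
Longitude square 1; +1 → 2.
Latitude subsquare o = 14; +1 → 15 = p.

RJ21ap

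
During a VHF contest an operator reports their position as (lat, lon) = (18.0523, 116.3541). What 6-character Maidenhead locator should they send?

OK88eb

Add 180° to longitude and 90° to latitude: 296.3541, 108.0523.
Field: lon ⌊296.3541/20⌋ = 14 → O; lat ⌊108.0523/10⌋ = 10 → K.
Square: lon ⌊16.3541/2⌋ = 8; lat ⌊8.0523/1⌋ = 8.
Subsquare: lon ⌊0.3541/0.0833333⌋ = 4 → e; lat ⌊0.0523/0.0416667⌋ = 1 → b.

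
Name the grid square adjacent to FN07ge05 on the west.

FN07fe95

Longitude extended square 0; −1 → -1, wraps to 9, carry into subsquare.
Longitude subsquare g = 6; −1 → 5 = f.
The latitude characters are unchanged.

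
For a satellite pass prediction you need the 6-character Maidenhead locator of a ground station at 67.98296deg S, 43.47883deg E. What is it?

Add 180° to longitude and 90° to latitude: 223.4788, 22.0170.
Field: 223.4788/20 → 11 → L, 22.0170/10 → 2 → C; chars LC.
Square: 3.4788/2 → 1, 2.0170/1 → 2; chars 12.
Subsquare: 1.4788/0.0833333 → 17 → r, 0.0170/0.0416667 → 0 → a; chars ra.

LC12ra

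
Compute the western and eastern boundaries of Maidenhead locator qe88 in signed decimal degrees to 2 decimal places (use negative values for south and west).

Field Q=16, E=4: +16·20° lon, +4·10° lat → SW at lon 140°, lat -50°.
Square 8, 8: +8·2° lon, +8·1° lat → SW at lon 156°, lat -42°.
Cell spans 2° lon × 1° lat.
west 156.00, east 158.00.

156.00, 158.00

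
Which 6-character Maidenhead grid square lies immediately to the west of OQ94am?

OQ84xm

Longitude subsquare a = 0; −1 → -1, wraps to 23 = x, carry into square.
Longitude square 9; −1 → 8.
The latitude characters are unchanged.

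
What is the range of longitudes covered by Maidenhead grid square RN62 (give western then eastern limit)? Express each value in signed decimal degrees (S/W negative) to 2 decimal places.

172.00, 174.00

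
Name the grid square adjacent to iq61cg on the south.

IQ61cf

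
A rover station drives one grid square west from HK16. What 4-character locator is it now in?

Longitude square 1; −1 → 0.
The latitude characters are unchanged.

HK06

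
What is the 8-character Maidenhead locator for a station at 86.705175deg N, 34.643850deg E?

KR76hq79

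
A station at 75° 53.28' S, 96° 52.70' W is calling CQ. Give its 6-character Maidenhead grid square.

EB14nc

Shift to the Maidenhead origin (180°W, 90°S): lon 83.1217, lat 14.1120.
Field: lon ⌊83.1217/20⌋ = 4 → E; lat ⌊14.1120/10⌋ = 1 → B.
Square: lon ⌊3.1217/2⌋ = 1; lat ⌊4.1120/1⌋ = 4.
Subsquare: lon ⌊1.1217/0.0833333⌋ = 13 → n; lat ⌊0.1120/0.0416667⌋ = 2 → c.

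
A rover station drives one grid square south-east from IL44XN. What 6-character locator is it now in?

IL54am

Longitude subsquare x = 23; +1 → 24, wraps to 0 = a, carry into square.
Longitude square 4; +1 → 5.
Latitude subsquare n = 13; −1 → 12 = m.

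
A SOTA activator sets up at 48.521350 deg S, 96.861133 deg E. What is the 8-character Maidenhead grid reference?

NE81kl34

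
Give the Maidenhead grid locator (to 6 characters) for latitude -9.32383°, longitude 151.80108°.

QI50vq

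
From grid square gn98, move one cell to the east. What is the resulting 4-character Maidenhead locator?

Longitude square 9; +1 → 10, wraps to 0, carry into field.
Longitude field G = 6; +1 → 7 = H.
The latitude characters are unchanged.

HN08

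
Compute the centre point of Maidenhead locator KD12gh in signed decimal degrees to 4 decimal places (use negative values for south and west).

-57.6875, 22.5417

Field K=10, D=3: +10·20° lon, +3·10° lat → SW at lon 20°, lat -60°.
Square 1, 2: +1·2° lon, +2·1° lat → SW at lon 22°, lat -58°.
Subsquare g=6, h=7: +6·0.0833333° lon, +7·0.0416667° lat → SW at lon 22.5°, lat -57.7083°.
Cell spans 0.0833333° lon × 0.0416667° lat. Centre is SW corner plus half of each.
latitude -57.6875, longitude 22.5417.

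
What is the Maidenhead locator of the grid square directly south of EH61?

EH60

Latitude square 1; −1 → 0.
The longitude characters are unchanged.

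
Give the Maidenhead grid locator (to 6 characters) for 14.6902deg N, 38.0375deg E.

Offset from 180°W / 90°S: lon 218.0375°, lat 104.6902°.
Field: 218.0375/20 → 10 → K, 104.6902/10 → 10 → K; chars KK.
Square: 18.0375/2 → 9, 4.6902/1 → 4; chars 94.
Subsquare: 0.0375/0.0833333 → 0 → a, 0.6902/0.0416667 → 16 → q; chars aq.

KK94aq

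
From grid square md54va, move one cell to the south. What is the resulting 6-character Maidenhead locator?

MD53vx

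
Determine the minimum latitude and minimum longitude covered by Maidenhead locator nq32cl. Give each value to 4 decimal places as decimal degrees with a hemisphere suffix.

72.4583° N, 86.1667° E

Field N=13, Q=16: +13·20° lon, +16·10° lat → SW at lon 80°, lat 70°.
Square 3, 2: +3·2° lon, +2·1° lat → SW at lon 86°, lat 72°.
Subsquare c=2, l=11: +2·0.0833333° lon, +11·0.0416667° lat → SW at lon 86.1667°, lat 72.4583°.
latitude 72.4583° N, longitude 86.1667° E.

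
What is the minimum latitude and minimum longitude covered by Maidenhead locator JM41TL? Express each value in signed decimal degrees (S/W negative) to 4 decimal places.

31.4583, 9.5833

Field J=9, M=12: +9·20° lon, +12·10° lat → SW at lon 0°, lat 30°.
Square 4, 1: +4·2° lon, +1·1° lat → SW at lon 8°, lat 31°.
Subsquare t=19, l=11: +19·0.0833333° lon, +11·0.0416667° lat → SW at lon 9.58333°, lat 31.4583°.
latitude 31.4583, longitude 9.5833.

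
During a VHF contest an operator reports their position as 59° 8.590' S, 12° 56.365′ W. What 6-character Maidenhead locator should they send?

ID30mu

Shift to the Maidenhead origin (180°W, 90°S): lon 167.0606, lat 30.8568.
Field: lon ⌊167.0606/20⌋ = 8 → I; lat ⌊30.8568/10⌋ = 3 → D.
Square: lon ⌊7.0606/2⌋ = 3; lat ⌊0.8568/1⌋ = 0.
Subsquare: lon ⌊1.0606/0.0833333⌋ = 12 → m; lat ⌊0.8568/0.0416667⌋ = 20 → u.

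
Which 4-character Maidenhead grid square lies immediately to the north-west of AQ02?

RQ93

Longitude square 0; −1 → -1, wraps to 9, carry into field.
Longitude field A = 0; −1 → -1, wraps to 17 = R, wrapping around the antimeridian.
Latitude square 2; +1 → 3.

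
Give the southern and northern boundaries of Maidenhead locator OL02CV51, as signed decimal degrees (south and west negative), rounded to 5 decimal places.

22.87917, 22.88333

Field O=14, L=11: +14·20° lon, +11·10° lat → SW at lon 100°, lat 20°.
Square 0, 2: +0·2° lon, +2·1° lat → SW at lon 100°, lat 22°.
Subsquare c=2, v=21: +2·0.0833333° lon, +21·0.0416667° lat → SW at lon 100.167°, lat 22.875°.
Extended square 5, 1: +5·0.00833333° lon, +1·0.00416667° lat → SW at lon 100.208°, lat 22.8792°.
Cell spans 0.00833333° lon × 0.00416667° lat.
south 22.87917, north 22.88333.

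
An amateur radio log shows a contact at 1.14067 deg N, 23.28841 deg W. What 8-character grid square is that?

HJ81id53

Shift to the Maidenhead origin (180°W, 90°S): lon 156.71159, lat 91.14067.
Field: 156.71159/20 → 7 → H, 91.14067/10 → 9 → J; chars HJ.
Square: 16.71159/2 → 8, 1.14067/1 → 1; chars 81.
Subsquare: 0.71159/0.0833333 → 8 → i, 0.14067/0.0416667 → 3 → d; chars id.
Extended square: 0.04492/0.00833333 → 5, 0.01567/0.00416667 → 3; chars 53.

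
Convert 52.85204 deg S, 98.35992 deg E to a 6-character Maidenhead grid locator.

ND97ed

Offset from 180°W / 90°S: lon 278.3599°, lat 37.1480°.
Field: 278.3599/20 → 13 → N, 37.1480/10 → 3 → D; chars ND.
Square: 18.3599/2 → 9, 7.1480/1 → 7; chars 97.
Subsquare: 0.3599/0.0833333 → 4 → e, 0.1480/0.0416667 → 3 → d; chars ed.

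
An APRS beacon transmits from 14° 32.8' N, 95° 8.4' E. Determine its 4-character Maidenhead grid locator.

NK74

Offset from 180°W / 90°S: lon 275.14°, lat 104.55°.
Field (20°×10°, letters A–R): 275.14/20 → 13 → N, 104.55/10 → 10 → K; chars NK.
Square (2°×1°, digits 0–9): 15.14/2 → 7, 4.55/1 → 4; chars 74.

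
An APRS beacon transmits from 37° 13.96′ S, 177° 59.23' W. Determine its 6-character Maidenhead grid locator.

Shift to the Maidenhead origin (180°W, 90°S): lon 2.0128, lat 52.7673.
Field (20°×10°, letters A–R): 2.0128/20 → 0 → A, 52.7673/10 → 5 → F; chars AF.
Square (2°×1°, digits 0–9): 2.0128/2 → 1, 2.7673/1 → 2; chars 12.
Subsquare (5′×2.5′, letters a–x): 0.0128/0.0833333 → 0 → a, 0.7673/0.0416667 → 18 → s; chars as.

AF12as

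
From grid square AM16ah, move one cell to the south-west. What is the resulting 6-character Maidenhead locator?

AM06xg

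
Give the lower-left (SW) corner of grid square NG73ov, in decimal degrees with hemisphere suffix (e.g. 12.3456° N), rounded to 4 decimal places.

Field N=13, G=6: +13·20° lon, +6·10° lat → SW at lon 80°, lat -30°.
Square 7, 3: +7·2° lon, +3·1° lat → SW at lon 94°, lat -27°.
Subsquare o=14, v=21: +14·0.0833333° lon, +21·0.0416667° lat → SW at lon 95.1667°, lat -26.125°.
latitude 26.1250° S, longitude 95.1667° E.

26.1250° S, 95.1667° E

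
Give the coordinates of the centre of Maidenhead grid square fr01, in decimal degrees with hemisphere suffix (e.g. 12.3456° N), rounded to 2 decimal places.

81.50° N, 79.00° W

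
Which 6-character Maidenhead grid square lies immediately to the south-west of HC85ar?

Longitude subsquare a = 0; −1 → -1, wraps to 23 = x, carry into square.
Longitude square 8; −1 → 7.
Latitude subsquare r = 17; −1 → 16 = q.

HC75xq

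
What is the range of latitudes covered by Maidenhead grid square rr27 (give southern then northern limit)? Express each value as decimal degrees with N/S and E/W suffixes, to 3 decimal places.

87.000° N, 88.000° N

Field R=17, R=17: +17·20° lon, +17·10° lat → SW at lon 160°, lat 80°.
Square 2, 7: +2·2° lon, +7·1° lat → SW at lon 164°, lat 87°.
Cell spans 2° lon × 1° lat.
south 87.000° N, north 88.000° N.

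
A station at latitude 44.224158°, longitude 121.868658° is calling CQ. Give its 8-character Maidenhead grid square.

Add 180° to longitude and 90° to latitude: 301.86866, 134.22416.
Field: 301.86866/20 → 15 → P, 134.22416/10 → 13 → N; chars PN.
Square: 1.86866/2 → 0, 4.22416/1 → 4; chars 04.
Subsquare: 1.86866/0.0833333 → 22 → w, 0.22416/0.0416667 → 5 → f; chars wf.
Extended square: 0.03532/0.00833333 → 4, 0.01582/0.00416667 → 3; chars 43.

PN04wf43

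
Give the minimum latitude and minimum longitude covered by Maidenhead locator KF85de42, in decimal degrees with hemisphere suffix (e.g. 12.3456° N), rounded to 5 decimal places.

Field K=10, F=5: +10·20° lon, +5·10° lat → SW at lon 20°, lat -40°.
Square 8, 5: +8·2° lon, +5·1° lat → SW at lon 36°, lat -35°.
Subsquare d=3, e=4: +3·0.0833333° lon, +4·0.0416667° lat → SW at lon 36.25°, lat -34.8333°.
Extended square 4, 2: +4·0.00833333° lon, +2·0.00416667° lat → SW at lon 36.2833°, lat -34.825°.
latitude 34.82500° S, longitude 36.28333° E.

34.82500° S, 36.28333° E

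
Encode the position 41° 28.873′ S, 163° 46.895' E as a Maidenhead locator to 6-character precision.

Shift to the Maidenhead origin (180°W, 90°S): lon 343.7816, lat 48.5188.
Field: lon ⌊343.7816/20⌋ = 17 → R; lat ⌊48.5188/10⌋ = 4 → E.
Square: lon ⌊3.7816/2⌋ = 1; lat ⌊8.5188/1⌋ = 8.
Subsquare: lon ⌊1.7816/0.0833333⌋ = 21 → v; lat ⌊0.5188/0.0416667⌋ = 12 → m.

RE18vm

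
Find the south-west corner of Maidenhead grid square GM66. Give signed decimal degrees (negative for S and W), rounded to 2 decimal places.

36.00, -48.00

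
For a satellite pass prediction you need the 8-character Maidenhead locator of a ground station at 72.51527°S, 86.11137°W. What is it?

EB67wl66

Shift to the Maidenhead origin (180°W, 90°S): lon 93.88863, lat 17.48473.
Field: lon ⌊93.88863/20⌋ = 4 → E; lat ⌊17.48473/10⌋ = 1 → B.
Square: lon ⌊13.88863/2⌋ = 6; lat ⌊7.48473/1⌋ = 7.
Subsquare: lon ⌊1.88863/0.0833333⌋ = 22 → w; lat ⌊0.48473/0.0416667⌋ = 11 → l.
Extended square: lon ⌊0.05530/0.00833333⌋ = 6; lat ⌊0.02640/0.00416667⌋ = 6.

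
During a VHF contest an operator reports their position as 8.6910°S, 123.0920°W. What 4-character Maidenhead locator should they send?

CI81

Shift to the Maidenhead origin (180°W, 90°S): lon 56.91, lat 81.31.
Field: 56.91/20 → 2 → C, 81.31/10 → 8 → I; chars CI.
Square: 16.91/2 → 8, 1.31/1 → 1; chars 81.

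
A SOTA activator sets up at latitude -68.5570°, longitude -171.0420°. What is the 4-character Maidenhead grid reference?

AC41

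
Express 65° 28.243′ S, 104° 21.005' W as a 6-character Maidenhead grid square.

Shift to the Maidenhead origin (180°W, 90°S): lon 75.6499, lat 24.5293.
Field: lon ⌊75.6499/20⌋ = 3 → D; lat ⌊24.5293/10⌋ = 2 → C.
Square: lon ⌊15.6499/2⌋ = 7; lat ⌊4.5293/1⌋ = 4.
Subsquare: lon ⌊1.6499/0.0833333⌋ = 19 → t; lat ⌊0.5293/0.0416667⌋ = 12 → m.

DC74tm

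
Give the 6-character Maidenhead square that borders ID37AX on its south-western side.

Longitude subsquare a = 0; −1 → -1, wraps to 23 = x, carry into square.
Longitude square 3; −1 → 2.
Latitude subsquare x = 23; −1 → 22 = w.

ID27xw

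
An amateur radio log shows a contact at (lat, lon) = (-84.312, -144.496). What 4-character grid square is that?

Shift to the Maidenhead origin (180°W, 90°S): lon 35.50, lat 5.69.
Field: lon ⌊35.50/20⌋ = 1 → B; lat ⌊5.69/10⌋ = 0 → A.
Square: lon ⌊15.50/2⌋ = 7; lat ⌊5.69/1⌋ = 5.

BA75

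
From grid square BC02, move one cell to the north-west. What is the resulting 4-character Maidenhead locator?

AC93

Longitude square 0; −1 → -1, wraps to 9, carry into field.
Longitude field B = 1; −1 → 0 = A.
Latitude square 2; +1 → 3.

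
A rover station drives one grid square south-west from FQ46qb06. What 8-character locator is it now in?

Longitude extended square 0; −1 → -1, wraps to 9, carry into subsquare.
Longitude subsquare q = 16; −1 → 15 = p.
Latitude extended square 6; −1 → 5.

FQ46pb95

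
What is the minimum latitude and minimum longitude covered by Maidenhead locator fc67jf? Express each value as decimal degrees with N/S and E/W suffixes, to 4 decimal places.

62.7917° S, 67.2500° W

Field F=5, C=2: +5·20° lon, +2·10° lat → SW at lon -80°, lat -70°.
Square 6, 7: +6·2° lon, +7·1° lat → SW at lon -68°, lat -63°.
Subsquare j=9, f=5: +9·0.0833333° lon, +5·0.0416667° lat → SW at lon -67.25°, lat -62.7917°.
latitude 62.7917° S, longitude 67.2500° W.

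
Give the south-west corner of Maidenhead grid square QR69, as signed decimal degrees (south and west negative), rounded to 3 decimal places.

Field Q=16, R=17: +16·20° lon, +17·10° lat → SW at lon 140°, lat 80°.
Square 6, 9: +6·2° lon, +9·1° lat → SW at lon 152°, lat 89°.
latitude 89.000, longitude 152.000.

89.000, 152.000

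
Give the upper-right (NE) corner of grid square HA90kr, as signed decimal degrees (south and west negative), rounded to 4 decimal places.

Field H=7, A=0: +7·20° lon, +0·10° lat → SW at lon -40°, lat -90°.
Square 9, 0: +9·2° lon, +0·1° lat → SW at lon -22°, lat -90°.
Subsquare k=10, r=17: +10·0.0833333° lon, +17·0.0416667° lat → SW at lon -21.1667°, lat -89.2917°.
Cell spans 0.0833333° lon × 0.0416667° lat. NE corner is SW corner plus one full cell.
latitude -89.2500, longitude -21.0833.

-89.2500, -21.0833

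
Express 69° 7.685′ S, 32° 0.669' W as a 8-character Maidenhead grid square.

HC30xu89

Shift to the Maidenhead origin (180°W, 90°S): lon 147.98885, lat 20.87192.
Field: 147.98885/20 → 7 → H, 20.87192/10 → 2 → C; chars HC.
Square: 7.98885/2 → 3, 0.87192/1 → 0; chars 30.
Subsquare: 1.98885/0.0833333 → 23 → x, 0.87192/0.0416667 → 20 → u; chars xu.
Extended square: 0.07218/0.00833333 → 8, 0.03858/0.00416667 → 9; chars 89.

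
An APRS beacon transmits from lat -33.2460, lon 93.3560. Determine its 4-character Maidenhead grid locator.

Shift to the Maidenhead origin (180°W, 90°S): lon 273.36, lat 56.75.
Field: lon ⌊273.36/20⌋ = 13 → N; lat ⌊56.75/10⌋ = 5 → F.
Square: lon ⌊13.36/2⌋ = 6; lat ⌊6.75/1⌋ = 6.

NF66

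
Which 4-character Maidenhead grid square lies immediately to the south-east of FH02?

FH11

Longitude square 0; +1 → 1.
Latitude square 2; −1 → 1.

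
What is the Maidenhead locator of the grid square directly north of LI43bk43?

LI43bk44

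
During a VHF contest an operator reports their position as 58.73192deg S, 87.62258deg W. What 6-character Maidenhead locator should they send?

Add 180° to longitude and 90° to latitude: 92.3774, 31.2681.
Field: lon ⌊92.3774/20⌋ = 4 → E; lat ⌊31.2681/10⌋ = 3 → D.
Square: lon ⌊12.3774/2⌋ = 6; lat ⌊1.2681/1⌋ = 1.
Subsquare: lon ⌊0.3774/0.0833333⌋ = 4 → e; lat ⌊0.2681/0.0416667⌋ = 6 → g.

ED61eg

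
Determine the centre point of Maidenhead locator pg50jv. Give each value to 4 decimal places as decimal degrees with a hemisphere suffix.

29.1042° S, 130.7917° E

Field P=15, G=6: +15·20° lon, +6·10° lat → SW at lon 120°, lat -30°.
Square 5, 0: +5·2° lon, +0·1° lat → SW at lon 130°, lat -30°.
Subsquare j=9, v=21: +9·0.0833333° lon, +21·0.0416667° lat → SW at lon 130.75°, lat -29.125°.
Cell spans 0.0833333° lon × 0.0416667° lat. Centre is SW corner plus half of each.
latitude 29.1042° S, longitude 130.7917° E.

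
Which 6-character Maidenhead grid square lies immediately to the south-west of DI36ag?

Longitude subsquare a = 0; −1 → -1, wraps to 23 = x, carry into square.
Longitude square 3; −1 → 2.
Latitude subsquare g = 6; −1 → 5 = f.

DI26xf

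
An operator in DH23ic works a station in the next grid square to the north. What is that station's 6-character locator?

Latitude subsquare c = 2; +1 → 3 = d.
The longitude characters are unchanged.

DH23id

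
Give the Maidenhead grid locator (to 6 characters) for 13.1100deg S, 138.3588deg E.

PH96ev

Shift to the Maidenhead origin (180°W, 90°S): lon 318.3588, lat 76.8900.
Field: 318.3588/20 → 15 → P, 76.8900/10 → 7 → H; chars PH.
Square: 18.3588/2 → 9, 6.8900/1 → 6; chars 96.
Subsquare: 0.3588/0.0833333 → 4 → e, 0.8900/0.0416667 → 21 → v; chars ev.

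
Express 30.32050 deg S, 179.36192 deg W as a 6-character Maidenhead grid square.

AF09hq

Shift to the Maidenhead origin (180°W, 90°S): lon 0.6381, lat 59.6795.
Field: 0.6381/20 → 0 → A, 59.6795/10 → 5 → F; chars AF.
Square: 0.6381/2 → 0, 9.6795/1 → 9; chars 09.
Subsquare: 0.6381/0.0833333 → 7 → h, 0.6795/0.0416667 → 16 → q; chars hq.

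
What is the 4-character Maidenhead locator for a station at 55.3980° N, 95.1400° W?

EO25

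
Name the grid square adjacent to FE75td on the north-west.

FE75se

Longitude subsquare t = 19; −1 → 18 = s.
Latitude subsquare d = 3; +1 → 4 = e.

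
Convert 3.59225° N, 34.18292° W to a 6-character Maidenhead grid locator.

HJ23vo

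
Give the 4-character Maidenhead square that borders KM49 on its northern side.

Latitude square 9; +1 → 10, wraps to 0, carry into field.
Latitude field M = 12; +1 → 13 = N.
The longitude characters are unchanged.

KN40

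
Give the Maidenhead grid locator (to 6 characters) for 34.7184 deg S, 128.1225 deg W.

CF55wg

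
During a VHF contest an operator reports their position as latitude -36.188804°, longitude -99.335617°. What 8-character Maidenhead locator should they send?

EF03ht94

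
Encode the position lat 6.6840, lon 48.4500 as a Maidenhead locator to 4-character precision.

LJ46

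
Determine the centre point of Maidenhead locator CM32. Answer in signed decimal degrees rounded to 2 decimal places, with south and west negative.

32.50, -133.00

Field C=2, M=12: +2·20° lon, +12·10° lat → SW at lon -140°, lat 30°.
Square 3, 2: +3·2° lon, +2·1° lat → SW at lon -134°, lat 32°.
Cell spans 2° lon × 1° lat. Centre is SW corner plus half of each.
latitude 32.50, longitude -133.00.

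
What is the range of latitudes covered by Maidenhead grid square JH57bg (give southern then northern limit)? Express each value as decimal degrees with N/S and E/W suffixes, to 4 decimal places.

Field J=9, H=7: +9·20° lon, +7·10° lat → SW at lon 0°, lat -20°.
Square 5, 7: +5·2° lon, +7·1° lat → SW at lon 10°, lat -13°.
Subsquare b=1, g=6: +1·0.0833333° lon, +6·0.0416667° lat → SW at lon 10.0833°, lat -12.75°.
Cell spans 0.0833333° lon × 0.0416667° lat.
south 12.7500° S, north 12.7083° S.

12.7500° S, 12.7083° S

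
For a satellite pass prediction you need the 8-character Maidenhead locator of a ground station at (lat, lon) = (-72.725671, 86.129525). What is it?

NB37bg55

Offset from 180°W / 90°S: lon 266.12953°, lat 17.27433°.
Field: lon ⌊266.12953/20⌋ = 13 → N; lat ⌊17.27433/10⌋ = 1 → B.
Square: lon ⌊6.12953/2⌋ = 3; lat ⌊7.27433/1⌋ = 7.
Subsquare: lon ⌊0.12953/0.0833333⌋ = 1 → b; lat ⌊0.27433/0.0416667⌋ = 6 → g.
Extended square: lon ⌊0.04619/0.00833333⌋ = 5; lat ⌊0.02433/0.00416667⌋ = 5.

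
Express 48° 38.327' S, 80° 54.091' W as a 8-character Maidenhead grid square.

Offset from 180°W / 90°S: lon 99.09848°, lat 41.36122°.
Field (20°×10°, letters A–R): lon ⌊99.09848/20⌋ = 4 → E; lat ⌊41.36122/10⌋ = 4 → E.
Square (2°×1°, digits 0–9): lon ⌊19.09848/2⌋ = 9; lat ⌊1.36122/1⌋ = 1.
Subsquare (5′×2.5′, letters a–x): lon ⌊1.09848/0.0833333⌋ = 13 → n; lat ⌊0.36122/0.0416667⌋ = 8 → i.
Extended square (30″×15″, digits 0–9): lon ⌊0.01515/0.00833333⌋ = 1; lat ⌊0.02788/0.00416667⌋ = 6.

EE91ni16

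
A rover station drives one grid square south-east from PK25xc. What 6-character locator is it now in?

PK35ab

Longitude subsquare x = 23; +1 → 24, wraps to 0 = a, carry into square.
Longitude square 2; +1 → 3.
Latitude subsquare c = 2; −1 → 1 = b.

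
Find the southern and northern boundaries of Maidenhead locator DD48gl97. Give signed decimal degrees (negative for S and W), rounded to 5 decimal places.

Field D=3, D=3: +3·20° lon, +3·10° lat → SW at lon -120°, lat -60°.
Square 4, 8: +4·2° lon, +8·1° lat → SW at lon -112°, lat -52°.
Subsquare g=6, l=11: +6·0.0833333° lon, +11·0.0416667° lat → SW at lon -111.5°, lat -51.5417°.
Extended square 9, 7: +9·0.00833333° lon, +7·0.00416667° lat → SW at lon -111.425°, lat -51.5125°.
Cell spans 0.00833333° lon × 0.00416667° lat.
south -51.51250, north -51.50833.

-51.51250, -51.50833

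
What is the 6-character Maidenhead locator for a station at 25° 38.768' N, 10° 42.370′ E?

Shift to the Maidenhead origin (180°W, 90°S): lon 190.7062, lat 115.6461.
Field: lon ⌊190.7062/20⌋ = 9 → J; lat ⌊115.6461/10⌋ = 11 → L.
Square: lon ⌊10.7062/2⌋ = 5; lat ⌊5.6461/1⌋ = 5.
Subsquare: lon ⌊0.7062/0.0833333⌋ = 8 → i; lat ⌊0.6461/0.0416667⌋ = 15 → p.

JL55ip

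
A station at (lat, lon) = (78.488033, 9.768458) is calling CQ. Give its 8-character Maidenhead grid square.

JQ48vl27

Offset from 180°W / 90°S: lon 189.76846°, lat 168.48803°.
Field: lon ⌊189.76846/20⌋ = 9 → J; lat ⌊168.48803/10⌋ = 16 → Q.
Square: lon ⌊9.76846/2⌋ = 4; lat ⌊8.48803/1⌋ = 8.
Subsquare: lon ⌊1.76846/0.0833333⌋ = 21 → v; lat ⌊0.48803/0.0416667⌋ = 11 → l.
Extended square: lon ⌊0.01846/0.00833333⌋ = 2; lat ⌊0.02970/0.00416667⌋ = 7.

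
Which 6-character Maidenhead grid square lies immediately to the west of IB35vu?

IB35uu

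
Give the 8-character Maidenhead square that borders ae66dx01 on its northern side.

AE66dx02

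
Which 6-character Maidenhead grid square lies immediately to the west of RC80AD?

RC70xd

Longitude subsquare a = 0; −1 → -1, wraps to 23 = x, carry into square.
Longitude square 8; −1 → 7.
The latitude characters are unchanged.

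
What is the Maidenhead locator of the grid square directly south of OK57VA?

OK56vx

Latitude subsquare a = 0; −1 → -1, wraps to 23 = x, carry into square.
Latitude square 7; −1 → 6.
The longitude characters are unchanged.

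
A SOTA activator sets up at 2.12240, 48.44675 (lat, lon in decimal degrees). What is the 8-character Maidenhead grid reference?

LJ42fc39

Add 180° to longitude and 90° to latitude: 228.44675, 92.12240.
Field: 228.44675/20 → 11 → L, 92.12240/10 → 9 → J; chars LJ.
Square: 8.44675/2 → 4, 2.12240/1 → 2; chars 42.
Subsquare: 0.44675/0.0833333 → 5 → f, 0.12240/0.0416667 → 2 → c; chars fc.
Extended square: 0.03008/0.00833333 → 3, 0.03907/0.00416667 → 9; chars 39.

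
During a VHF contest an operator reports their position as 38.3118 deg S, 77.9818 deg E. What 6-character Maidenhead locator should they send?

MF81xq

Shift to the Maidenhead origin (180°W, 90°S): lon 257.9818, lat 51.6882.
Field (20°×10°, letters A–R): lon ⌊257.9818/20⌋ = 12 → M; lat ⌊51.6882/10⌋ = 5 → F.
Square (2°×1°, digits 0–9): lon ⌊17.9818/2⌋ = 8; lat ⌊1.6882/1⌋ = 1.
Subsquare (5′×2.5′, letters a–x): lon ⌊1.9818/0.0833333⌋ = 23 → x; lat ⌊0.6882/0.0416667⌋ = 16 → q.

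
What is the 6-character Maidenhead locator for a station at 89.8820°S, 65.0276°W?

FA70lc

Shift to the Maidenhead origin (180°W, 90°S): lon 114.9724, lat 0.1180.
Field (20°×10°, letters A–R): lon ⌊114.9724/20⌋ = 5 → F; lat ⌊0.1180/10⌋ = 0 → A.
Square (2°×1°, digits 0–9): lon ⌊14.9724/2⌋ = 7; lat ⌊0.1180/1⌋ = 0.
Subsquare (5′×2.5′, letters a–x): lon ⌊0.9724/0.0833333⌋ = 11 → l; lat ⌊0.1180/0.0416667⌋ = 2 → c.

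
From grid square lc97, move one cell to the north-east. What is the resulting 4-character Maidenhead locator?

MC08

Longitude square 9; +1 → 10, wraps to 0, carry into field.
Longitude field L = 11; +1 → 12 = M.
Latitude square 7; +1 → 8.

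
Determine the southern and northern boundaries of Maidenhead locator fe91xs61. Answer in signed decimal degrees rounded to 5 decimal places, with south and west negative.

Field F=5, E=4: +5·20° lon, +4·10° lat → SW at lon -80°, lat -50°.
Square 9, 1: +9·2° lon, +1·1° lat → SW at lon -62°, lat -49°.
Subsquare x=23, s=18: +23·0.0833333° lon, +18·0.0416667° lat → SW at lon -60.0833°, lat -48.25°.
Extended square 6, 1: +6·0.00833333° lon, +1·0.00416667° lat → SW at lon -60.0333°, lat -48.2458°.
Cell spans 0.00833333° lon × 0.00416667° lat.
south -48.24583, north -48.24167.

-48.24583, -48.24167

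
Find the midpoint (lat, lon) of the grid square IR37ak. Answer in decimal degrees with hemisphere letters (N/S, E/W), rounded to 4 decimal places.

87.4375° N, 13.9583° W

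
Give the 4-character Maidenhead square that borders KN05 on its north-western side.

JN96

Longitude square 0; −1 → -1, wraps to 9, carry into field.
Longitude field K = 10; −1 → 9 = J.
Latitude square 5; +1 → 6.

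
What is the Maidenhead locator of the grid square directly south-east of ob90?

PA09

Longitude square 9; +1 → 10, wraps to 0, carry into field.
Longitude field O = 14; +1 → 15 = P.
Latitude square 0; −1 → -1, wraps to 9, carry into field.
Latitude field B = 1; −1 → 0 = A.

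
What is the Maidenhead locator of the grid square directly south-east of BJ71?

Longitude square 7; +1 → 8.
Latitude square 1; −1 → 0.

BJ80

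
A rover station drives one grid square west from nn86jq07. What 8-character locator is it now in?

NN86iq97

Longitude extended square 0; −1 → -1, wraps to 9, carry into subsquare.
Longitude subsquare j = 9; −1 → 8 = i.
The latitude characters are unchanged.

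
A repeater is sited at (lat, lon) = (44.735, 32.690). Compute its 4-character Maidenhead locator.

KN64

Offset from 180°W / 90°S: lon 212.69°, lat 134.74°.
Field (20°×10°, letters A–R): lon ⌊212.69/20⌋ = 10 → K; lat ⌊134.74/10⌋ = 13 → N.
Square (2°×1°, digits 0–9): lon ⌊12.69/2⌋ = 6; lat ⌊4.74/1⌋ = 4.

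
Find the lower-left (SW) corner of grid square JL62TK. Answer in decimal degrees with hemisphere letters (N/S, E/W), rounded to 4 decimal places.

22.4167° N, 13.5833° E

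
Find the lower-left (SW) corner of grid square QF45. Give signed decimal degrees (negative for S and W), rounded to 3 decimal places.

-35.000, 148.000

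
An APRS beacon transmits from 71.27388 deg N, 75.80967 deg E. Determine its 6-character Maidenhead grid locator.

MQ71vg

Add 180° to longitude and 90° to latitude: 255.8097, 161.2739.
Field: lon ⌊255.8097/20⌋ = 12 → M; lat ⌊161.2739/10⌋ = 16 → Q.
Square: lon ⌊15.8097/2⌋ = 7; lat ⌊1.2739/1⌋ = 1.
Subsquare: lon ⌊1.8097/0.0833333⌋ = 21 → v; lat ⌊0.2739/0.0416667⌋ = 6 → g.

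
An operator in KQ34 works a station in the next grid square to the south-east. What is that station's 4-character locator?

KQ43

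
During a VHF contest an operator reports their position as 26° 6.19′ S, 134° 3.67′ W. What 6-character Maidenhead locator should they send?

CG23xv

Shift to the Maidenhead origin (180°W, 90°S): lon 45.9388, lat 63.8968.
Field: lon ⌊45.9388/20⌋ = 2 → C; lat ⌊63.8968/10⌋ = 6 → G.
Square: lon ⌊5.9388/2⌋ = 2; lat ⌊3.8968/1⌋ = 3.
Subsquare: lon ⌊1.9388/0.0833333⌋ = 23 → x; lat ⌊0.8968/0.0416667⌋ = 21 → v.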